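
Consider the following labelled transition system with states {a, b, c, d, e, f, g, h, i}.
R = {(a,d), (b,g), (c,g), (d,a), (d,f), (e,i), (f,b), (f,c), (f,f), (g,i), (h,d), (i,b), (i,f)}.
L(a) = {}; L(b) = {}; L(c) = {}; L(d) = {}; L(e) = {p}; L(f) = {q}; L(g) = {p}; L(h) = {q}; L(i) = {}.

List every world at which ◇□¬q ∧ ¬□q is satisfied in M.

b, c, d, f, i

Let φ = ◇□¬q ∧ ¬□q. Evaluate φ at each world:
  a (successors {d}): φ is false.
  b (successors {g}): φ is true.
  c (successors {g}): φ is true.
  d (successors {a, f}): φ is true.
  e (successors {i}): φ is false.
  f (successors {b, c, f}): φ is true.
  g (successors {i}): φ is false.
  h (successors {d}): φ is false.
  i (successors {b, f}): φ is true.
For instance, at f:
  At f: ◇□¬q is true, ¬□q is true, so ◇□¬q ∧ ¬□q is true.
    At f: ◇□¬q requires □¬q at some successor in {b, c, f}.
      □¬q holds at b, so ◇□¬q is true at f.
    At f: □q is false, so ¬□q is true.
      At f: □q requires q at every successor {b, c, f}.
        q fails at b, so □q is false at f.
Satisfying worlds: {b, c, d, f, i}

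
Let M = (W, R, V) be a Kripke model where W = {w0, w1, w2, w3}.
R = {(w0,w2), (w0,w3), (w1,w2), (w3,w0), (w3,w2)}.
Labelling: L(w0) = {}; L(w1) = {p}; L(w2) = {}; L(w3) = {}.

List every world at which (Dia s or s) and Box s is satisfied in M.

Let φ = (Dia s or s) and Box s. Evaluate φ at each world:
  w0 (successors {w2, w3}): φ is false.
  w1 (successors {w2}): φ is false.
  w2 (successors ∅): φ is false.
  w3 (successors {w0, w2}): φ is false.
For instance, at w0:
  At w0: Dia s or s is false, Box s is false, so (Dia s or s) and Box s is false.
    At w0: Dia s is false, s is false, so Dia s or s is false.
      At w0: Dia s requires s at some successor in {w2, w3}.
        At w2: s is false.
        At w3: s is false.
      So Dia s is false at w0.
    At w0: Box s requires s at every successor {w2, w3}.
      s fails at w2, so Box s is false at w0.
Satisfying worlds: none.

none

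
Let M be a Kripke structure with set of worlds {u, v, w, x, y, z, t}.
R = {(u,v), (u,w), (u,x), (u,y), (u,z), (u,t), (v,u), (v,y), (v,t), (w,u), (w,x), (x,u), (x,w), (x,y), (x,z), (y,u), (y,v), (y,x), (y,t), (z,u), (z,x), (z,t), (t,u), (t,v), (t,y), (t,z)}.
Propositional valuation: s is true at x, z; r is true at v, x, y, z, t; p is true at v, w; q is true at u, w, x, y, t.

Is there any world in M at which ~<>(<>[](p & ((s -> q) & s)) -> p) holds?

No

Recall that []ψ holds at a world iff ψ holds at every accessible world, and <>ψ holds iff ψ holds at some accessible world.
Let φ = ~<>(<>[](p & ((s -> q) & s)) -> p). Evaluate φ at each world:
  u (successors {v, w, x, y, z, t}): φ is false.
  v (successors {u, y, t}): φ is false.
  w (successors {u, x}): φ is false.
  x (successors {u, w, y, z}): φ is false.
  y (successors {u, v, x, t}): φ is false.
  z (successors {u, x, t}): φ is false.
  t (successors {u, v, y, z}): φ is false.
For instance, at z:
  At z: <>(<>[](p & ((s -> q) & s)) -> p) is true, so ~<>(<>[](p & ((s -> q) & s)) -> p) is false.
    At z: <>(<>[](p & ((s -> q) & s)) -> p) requires <>[](p & ((s -> q) & s)) -> p at some successor in {u, x, t}.
      <>[](p & ((s -> q) & s)) -> p holds at u, so <>(<>[](p & ((s -> q) & s)) -> p) is true at z.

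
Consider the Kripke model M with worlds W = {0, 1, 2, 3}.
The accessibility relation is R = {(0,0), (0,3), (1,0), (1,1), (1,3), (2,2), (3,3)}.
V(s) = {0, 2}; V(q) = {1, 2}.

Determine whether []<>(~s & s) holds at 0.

At 0: []<>(~s & s) requires <>(~s & s) at every successor {0, 3}.
  <>(~s & s) fails at 0, so []<>(~s & s) is false at 0.
    At 0: <>(~s & s) requires ~s & s at some successor in {0, 3}.
      At 0: ~s & s is false.
      At 3: ~s & s is false.
    So <>(~s & s) is false at 0.

No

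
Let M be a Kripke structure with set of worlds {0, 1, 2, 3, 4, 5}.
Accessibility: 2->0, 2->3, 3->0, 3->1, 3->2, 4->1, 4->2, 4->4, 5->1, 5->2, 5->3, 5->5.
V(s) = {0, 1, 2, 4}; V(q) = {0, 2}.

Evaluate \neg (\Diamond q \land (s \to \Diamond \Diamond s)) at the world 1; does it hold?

At 1: \Diamond q \land (s \to \Diamond \Diamond s) is false, so \neg (\Diamond q \land (s \to \Diamond \Diamond s)) is true.
  At 1: \Diamond q is false, s \to \Diamond \Diamond s is false, so \Diamond q \land (s \to \Diamond \Diamond s) is false.
    At 1: no accessible worlds, so \Diamond q is false.
    At 1: s is true, \Diamond \Diamond s is false, so s \to \Diamond \Diamond s is false.
      At 1: no accessible worlds, so \Diamond \Diamond s is false.

Yes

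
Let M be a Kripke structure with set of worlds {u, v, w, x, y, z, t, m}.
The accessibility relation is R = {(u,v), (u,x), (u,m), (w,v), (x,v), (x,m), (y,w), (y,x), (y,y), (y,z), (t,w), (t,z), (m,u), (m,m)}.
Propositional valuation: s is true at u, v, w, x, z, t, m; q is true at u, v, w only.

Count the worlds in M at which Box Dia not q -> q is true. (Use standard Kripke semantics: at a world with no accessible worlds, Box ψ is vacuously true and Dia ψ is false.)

Recall that Box ψ holds at a world iff ψ holds at every accessible world, and Dia ψ holds iff ψ holds at some accessible world.
Let φ = Box Dia not q -> q. Evaluate φ at each world:
  u (successors {v, x, m}): φ is true.
  v (successors ∅): φ is true.
  w (successors {v}): φ is true.
  x (successors {v, m}): φ is true.
  y (successors {w, x, y, z}): φ is true.
  z (successors ∅): φ is false.
  t (successors {w, z}): φ is true.
  m (successors {u, m}): φ is false.
For instance, at t:
  At t: Box Dia not q is false, q is false, so Box Dia not q -> q is true.
    At t: Box Dia not q requires Dia not q at every successor {w, z}.
      Dia not q fails at w, so Box Dia not q is false at t.
Satisfying worlds: {u, v, w, x, y, t}

6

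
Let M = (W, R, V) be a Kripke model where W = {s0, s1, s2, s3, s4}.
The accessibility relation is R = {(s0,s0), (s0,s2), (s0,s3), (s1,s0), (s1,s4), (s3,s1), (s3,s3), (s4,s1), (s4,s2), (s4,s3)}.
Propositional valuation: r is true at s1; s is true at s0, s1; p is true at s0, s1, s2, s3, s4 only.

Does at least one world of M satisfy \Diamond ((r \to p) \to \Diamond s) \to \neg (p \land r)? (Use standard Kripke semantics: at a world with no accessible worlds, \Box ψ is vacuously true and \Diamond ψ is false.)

Let φ = \Diamond ((r \to p) \to \Diamond s) \to \neg (p \land r). Evaluate φ at each world:
  s0 (successors {s0, s2, s3}): φ is true.
  s1 (successors {s0, s4}): φ is false.
  s2 (successors ∅): φ is true.
  s3 (successors {s1, s3}): φ is true.
  s4 (successors {s1, s2, s3}): φ is true.
Detail at s0 (witness):
  At s0: \Diamond ((r \to p) \to \Diamond s) is true, \neg (p \land r) is true, so \Diamond ((r \to p) \to \Diamond s) \to \neg (p \land r) is true.
    At s0: \Diamond ((r \to p) \to \Diamond s) requires (r \to p) \to \Diamond s at some successor in {s0, s2, s3}.
      (r \to p) \to \Diamond s holds at s0, so \Diamond ((r \to p) \to \Diamond s) is true at s0.

Yes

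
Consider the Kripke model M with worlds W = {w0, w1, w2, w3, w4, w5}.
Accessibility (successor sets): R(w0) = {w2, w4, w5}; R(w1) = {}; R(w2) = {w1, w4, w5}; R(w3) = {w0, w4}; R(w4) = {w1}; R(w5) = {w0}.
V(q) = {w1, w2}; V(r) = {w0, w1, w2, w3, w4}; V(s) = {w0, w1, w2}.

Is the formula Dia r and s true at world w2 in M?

At w2: Dia r is true, s is true, so Dia r and s is true.
  At w2: Dia r requires r at some successor in {w1, w4, w5}.
    r holds at w1, so Dia r is true at w2.

Yes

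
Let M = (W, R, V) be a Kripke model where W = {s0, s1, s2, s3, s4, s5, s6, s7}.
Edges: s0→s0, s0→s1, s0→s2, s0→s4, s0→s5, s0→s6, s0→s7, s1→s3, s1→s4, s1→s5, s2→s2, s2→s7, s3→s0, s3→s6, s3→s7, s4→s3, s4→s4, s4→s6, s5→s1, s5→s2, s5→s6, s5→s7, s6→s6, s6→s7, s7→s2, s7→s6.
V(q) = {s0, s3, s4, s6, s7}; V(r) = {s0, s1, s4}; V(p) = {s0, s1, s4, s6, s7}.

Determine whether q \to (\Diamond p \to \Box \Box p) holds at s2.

At s2: q is false, \Diamond p \to \Box \Box p is false, so q \to (\Diamond p \to \Box \Box p) is true.
  At s2: \Diamond p is true, \Box \Box p is false, so \Diamond p \to \Box \Box p is false.
    At s2: \Diamond p requires p at some successor in {s2, s7}.
      p holds at s7, so \Diamond p is true at s2.
    At s2: \Box \Box p requires \Box p at every successor {s2, s7}.
      \Box p fails at s2, so \Box \Box p is false at s2.

Yes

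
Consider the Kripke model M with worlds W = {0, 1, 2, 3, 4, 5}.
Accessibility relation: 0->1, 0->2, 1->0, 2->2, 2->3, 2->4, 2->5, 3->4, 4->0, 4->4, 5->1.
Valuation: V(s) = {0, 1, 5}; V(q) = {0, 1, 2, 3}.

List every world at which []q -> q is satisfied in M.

0, 1, 2, 3, 4

Let φ = []q -> q. Evaluate φ at each world:
  0 (successors {1, 2}): φ is true.
  1 (successors {0}): φ is true.
  2 (successors {2, 3, 4, 5}): φ is true.
  3 (successors {4}): φ is true.
  4 (successors {0, 4}): φ is true.
  5 (successors {1}): φ is false.
For instance, at 1:
  At 1: []q is true, q is true, so []q -> q is true.
    At 1: []q requires q at every successor {0}.
      At 0: q is true.
    So []q is true at 1.
Satisfying worlds: {0, 1, 2, 3, 4}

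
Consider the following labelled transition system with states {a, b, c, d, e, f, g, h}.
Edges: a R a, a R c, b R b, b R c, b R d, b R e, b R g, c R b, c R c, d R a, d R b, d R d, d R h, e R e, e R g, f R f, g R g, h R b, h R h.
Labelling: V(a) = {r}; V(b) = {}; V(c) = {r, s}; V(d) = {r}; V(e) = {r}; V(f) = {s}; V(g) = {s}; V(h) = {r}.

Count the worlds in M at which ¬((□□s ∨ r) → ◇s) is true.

2

Let φ = ¬((□□s ∨ r) → ◇s). Evaluate φ at each world:
  a (successors {a, c}): φ is false.
  b (successors {b, c, d, e, g}): φ is false.
  c (successors {b, c}): φ is false.
  d (successors {a, b, d, h}): φ is true.
  e (successors {e, g}): φ is false.
  f (successors {f}): φ is false.
  g (successors {g}): φ is false.
  h (successors {b, h}): φ is true.
For instance, at a:
  At a: (□□s ∨ r) → ◇s is true, so ¬((□□s ∨ r) → ◇s) is false.
    At a: □□s ∨ r is true, ◇s is true, so (□□s ∨ r) → ◇s is true.
      At a: □□s is false, r is true, so □□s ∨ r is true.
      At a: ◇s requires s at some successor in {a, c}.
        s holds at c, so ◇s is true at a.
Satisfying worlds: {d, h}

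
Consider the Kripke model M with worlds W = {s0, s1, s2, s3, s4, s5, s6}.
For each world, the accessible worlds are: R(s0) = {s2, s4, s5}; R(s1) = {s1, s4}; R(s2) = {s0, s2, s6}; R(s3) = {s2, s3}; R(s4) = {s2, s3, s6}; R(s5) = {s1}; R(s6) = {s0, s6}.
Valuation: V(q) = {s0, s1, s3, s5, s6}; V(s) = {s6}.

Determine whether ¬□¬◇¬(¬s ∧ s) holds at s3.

Yes

At s3: □¬◇¬(¬s ∧ s) is false, so ¬□¬◇¬(¬s ∧ s) is true.
  At s3: □¬◇¬(¬s ∧ s) requires ¬◇¬(¬s ∧ s) at every successor {s2, s3}.
    ¬◇¬(¬s ∧ s) fails at s2, so □¬◇¬(¬s ∧ s) is false at s3.
      At s2: ◇¬(¬s ∧ s) is true, so ¬◇¬(¬s ∧ s) is false.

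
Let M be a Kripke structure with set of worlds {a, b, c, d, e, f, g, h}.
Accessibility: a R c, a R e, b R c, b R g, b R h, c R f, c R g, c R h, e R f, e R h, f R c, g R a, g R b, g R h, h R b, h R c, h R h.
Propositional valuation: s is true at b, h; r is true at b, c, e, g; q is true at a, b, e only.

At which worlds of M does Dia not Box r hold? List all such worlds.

a, b, c, e, f, g, h

Recall that Box ψ holds at a world iff ψ holds at every accessible world, and Dia ψ holds iff ψ holds at some accessible world.
Let φ = Dia not Box r. Evaluate φ at each world:
  a (successors {c, e}): φ is true.
  b (successors {c, g, h}): φ is true.
  c (successors {f, g, h}): φ is true.
  d (successors ∅): φ is false.
  e (successors {f, h}): φ is true.
  f (successors {c}): φ is true.
  g (successors {a, b, h}): φ is true.
  h (successors {b, c, h}): φ is true.
For instance, at c:
  At c: Dia not Box r requires not Box r at some successor in {f, g, h}.
    not Box r holds at g, so Dia not Box r is true at c.
      At g: Box r is false, so not Box r is true.
Satisfying worlds: {a, b, c, e, f, g, h}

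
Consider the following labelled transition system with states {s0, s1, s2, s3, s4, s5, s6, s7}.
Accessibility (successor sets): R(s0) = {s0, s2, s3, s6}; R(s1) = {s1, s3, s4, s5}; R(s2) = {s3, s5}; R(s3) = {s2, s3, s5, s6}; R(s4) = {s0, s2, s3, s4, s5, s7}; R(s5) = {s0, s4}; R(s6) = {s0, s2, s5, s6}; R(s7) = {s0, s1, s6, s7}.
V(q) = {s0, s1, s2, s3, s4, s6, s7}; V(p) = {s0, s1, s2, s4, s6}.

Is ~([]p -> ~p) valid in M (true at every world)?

No

Recall that []ψ holds at a world iff ψ holds at every accessible world, and <>ψ holds iff ψ holds at some accessible world.
Let φ = ~([]p -> ~p). Evaluate φ at each world:
  s0 (successors {s0, s2, s3, s6}): φ is false.
  s1 (successors {s1, s3, s4, s5}): φ is false.
  s2 (successors {s3, s5}): φ is false.
  s3 (successors {s2, s3, s5, s6}): φ is false.
  s4 (successors {s0, s2, s3, s4, s5, s7}): φ is false.
  s5 (successors {s0, s4}): φ is false.
  s6 (successors {s0, s2, s5, s6}): φ is false.
  s7 (successors {s0, s1, s6, s7}): φ is false.
Detail at s0 (counterexample):
  At s0: []p -> ~p is true, so ~([]p -> ~p) is false.
    At s0: []p is false, ~p is false, so []p -> ~p is true.
      At s0: []p requires p at every successor {s0, s2, s3, s6}.
        p fails at s3, so []p is false at s0.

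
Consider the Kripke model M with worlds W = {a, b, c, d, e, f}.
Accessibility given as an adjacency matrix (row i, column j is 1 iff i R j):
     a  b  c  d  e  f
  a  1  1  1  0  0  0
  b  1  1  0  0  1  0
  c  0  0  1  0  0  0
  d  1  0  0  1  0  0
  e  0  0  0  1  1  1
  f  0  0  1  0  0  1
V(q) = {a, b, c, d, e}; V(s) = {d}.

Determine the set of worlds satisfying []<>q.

Let φ = []<>q. Evaluate φ at each world:
  a (successors {a, b, c}): φ is true.
  b (successors {a, b, e}): φ is true.
  c (successors {c}): φ is true.
  d (successors {a, d}): φ is true.
  e (successors {d, e, f}): φ is true.
  f (successors {c, f}): φ is true.
For instance, at e:
  At e: []<>q requires <>q at every successor {d, e, f}.
      At d: <>q requires q at some successor in {a, d}.
        q holds at a, so <>q is true at d.
      At e: <>q requires q at some successor in {d, e, f}.
        q holds at d, so <>q is true at e.
      At f: <>q requires q at some successor in {c, f}.
        q holds at c, so <>q is true at f.
  So []<>q is true at e.
Satisfying worlds: {a, b, c, d, e, f}

a, b, c, d, e, f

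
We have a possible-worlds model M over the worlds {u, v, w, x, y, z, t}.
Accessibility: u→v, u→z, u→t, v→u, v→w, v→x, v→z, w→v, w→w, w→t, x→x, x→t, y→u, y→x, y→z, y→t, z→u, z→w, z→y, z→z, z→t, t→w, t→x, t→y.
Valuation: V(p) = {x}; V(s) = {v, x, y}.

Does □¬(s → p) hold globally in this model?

Recall that □ψ holds at a world iff ψ holds at every accessible world, and ◇ψ holds iff ψ holds at some accessible world.
Let φ = □¬(s → p). Evaluate φ at each world:
  u (successors {v, z, t}): φ is false.
  v (successors {u, w, x, z}): φ is false.
  w (successors {v, w, t}): φ is false.
  x (successors {x, t}): φ is false.
  y (successors {u, x, z, t}): φ is false.
  z (successors {u, w, y, z, t}): φ is false.
  t (successors {w, x, y}): φ is false.
Detail at u (counterexample):
  At u: □¬(s → p) requires ¬(s → p) at every successor {v, z, t}.
    ¬(s → p) fails at z, so □¬(s → p) is false at u.

No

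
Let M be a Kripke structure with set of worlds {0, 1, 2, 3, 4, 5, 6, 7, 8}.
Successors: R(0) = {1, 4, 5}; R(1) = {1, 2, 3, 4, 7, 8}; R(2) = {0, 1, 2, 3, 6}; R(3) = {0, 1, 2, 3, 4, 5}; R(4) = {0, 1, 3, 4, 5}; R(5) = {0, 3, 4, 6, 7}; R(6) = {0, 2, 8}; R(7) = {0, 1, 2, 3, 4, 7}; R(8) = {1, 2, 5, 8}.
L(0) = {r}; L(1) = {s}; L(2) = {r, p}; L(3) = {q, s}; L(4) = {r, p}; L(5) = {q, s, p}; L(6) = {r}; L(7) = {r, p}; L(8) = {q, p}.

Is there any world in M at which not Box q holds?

Yes

Let φ = not Box q. Evaluate φ at each world:
  0 (successors {1, 4, 5}): φ is true.
  1 (successors {1, 2, 3, 4, 7, 8}): φ is true.
  2 (successors {0, 1, 2, 3, 6}): φ is true.
  3 (successors {0, 1, 2, 3, 4, 5}): φ is true.
  4 (successors {0, 1, 3, 4, 5}): φ is true.
  5 (successors {0, 3, 4, 6, 7}): φ is true.
  6 (successors {0, 2, 8}): φ is true.
  7 (successors {0, 1, 2, 3, 4, 7}): φ is true.
  8 (successors {1, 2, 5, 8}): φ is true.
Detail at 0 (witness):
  At 0: Box q is false, so not Box q is true.
    At 0: Box q requires q at every successor {1, 4, 5}.
      q fails at 1, so Box q is false at 0.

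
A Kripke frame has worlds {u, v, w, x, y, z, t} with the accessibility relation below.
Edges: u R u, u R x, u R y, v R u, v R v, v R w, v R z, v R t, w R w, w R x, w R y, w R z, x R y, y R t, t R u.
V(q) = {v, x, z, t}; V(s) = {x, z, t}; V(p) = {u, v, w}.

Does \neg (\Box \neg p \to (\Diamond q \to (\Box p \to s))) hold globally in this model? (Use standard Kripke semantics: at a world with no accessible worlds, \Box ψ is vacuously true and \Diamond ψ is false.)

No

Let φ = \neg (\Box \neg p \to (\Diamond q \to (\Box p \to s))). Evaluate φ at each world:
  u (successors {u, x, y}): φ is false.
  v (successors {u, v, w, z, t}): φ is false.
  w (successors {w, x, y, z}): φ is false.
  x (successors {y}): φ is false.
  y (successors {t}): φ is false.
  z (successors ∅): φ is false.
  t (successors {u}): φ is false.
Detail at u (counterexample):
  At u: \Box \neg p \to (\Diamond q \to (\Box p \to s)) is true, so \neg (\Box \neg p \to (\Diamond q \to (\Box p \to s))) is false.
    At u: \Box \neg p is false, \Diamond q \to (\Box p \to s) is true, so \Box \neg p \to (\Diamond q \to (\Box p \to s)) is true.
      At u: \Box \neg p requires \neg p at every successor {u, x, y}.
        \neg p fails at u, so \Box \neg p is false at u.
      At u: \Diamond q is true, \Box p \to s is true, so \Diamond q \to (\Box p \to s) is true.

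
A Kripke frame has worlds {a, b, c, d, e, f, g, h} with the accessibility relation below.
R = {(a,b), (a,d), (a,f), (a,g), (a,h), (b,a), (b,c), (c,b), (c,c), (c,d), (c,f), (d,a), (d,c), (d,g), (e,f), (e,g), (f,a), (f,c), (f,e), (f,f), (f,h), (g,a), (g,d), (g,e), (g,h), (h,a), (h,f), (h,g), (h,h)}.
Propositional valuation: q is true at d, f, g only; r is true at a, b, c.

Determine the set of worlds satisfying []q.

Let φ = []q. Evaluate φ at each world:
  a (successors {b, d, f, g, h}): φ is false.
  b (successors {a, c}): φ is false.
  c (successors {b, c, d, f}): φ is false.
  d (successors {a, c, g}): φ is false.
  e (successors {f, g}): φ is true.
  f (successors {a, c, e, f, h}): φ is false.
  g (successors {a, d, e, h}): φ is false.
  h (successors {a, f, g, h}): φ is false.
For instance, at c:
  At c: []q requires q at every successor {b, c, d, f}.
    q fails at b, so []q is false at c.
Satisfying worlds: {e}

e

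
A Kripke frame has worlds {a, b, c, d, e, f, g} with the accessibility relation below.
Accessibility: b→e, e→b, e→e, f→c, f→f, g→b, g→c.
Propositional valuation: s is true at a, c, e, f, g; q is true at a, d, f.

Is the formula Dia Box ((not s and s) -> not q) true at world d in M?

Recall that Box ψ holds at a world iff ψ holds at every accessible world, and Dia ψ holds iff ψ holds at some accessible world.
At d: no accessible worlds, so Dia Box ((not s and s) -> not q) is false.

No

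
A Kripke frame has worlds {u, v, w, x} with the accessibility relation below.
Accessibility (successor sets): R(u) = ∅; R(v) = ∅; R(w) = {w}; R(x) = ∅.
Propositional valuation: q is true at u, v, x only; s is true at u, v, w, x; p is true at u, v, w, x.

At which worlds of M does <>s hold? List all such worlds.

w

Let φ = <>s. Evaluate φ at each world:
  u (successors ∅): φ is false.
  v (successors ∅): φ is false.
  w (successors {w}): φ is true.
  x (successors ∅): φ is false.
For instance, at w:
  At w: <>s requires s at some successor in {w}.
    s holds at w, so <>s is true at w.
Satisfying worlds: {w}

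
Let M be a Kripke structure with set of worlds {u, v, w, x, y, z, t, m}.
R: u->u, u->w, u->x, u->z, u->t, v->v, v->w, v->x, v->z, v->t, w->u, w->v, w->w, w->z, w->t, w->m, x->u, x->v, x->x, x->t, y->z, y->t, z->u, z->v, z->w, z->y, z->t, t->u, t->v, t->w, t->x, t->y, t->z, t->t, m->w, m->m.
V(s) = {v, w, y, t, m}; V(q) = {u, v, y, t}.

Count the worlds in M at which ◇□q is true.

0

Let φ = ◇□q. Evaluate φ at each world:
  u (successors {u, w, x, z, t}): φ is false.
  v (successors {v, w, x, z, t}): φ is false.
  w (successors {u, v, w, z, t, m}): φ is false.
  x (successors {u, v, x, t}): φ is false.
  y (successors {z, t}): φ is false.
  z (successors {u, v, w, y, t}): φ is false.
  t (successors {u, v, w, x, y, z, t}): φ is false.
  m (successors {w, m}): φ is false.
For instance, at z:
  At z: ◇□q requires □q at some successor in {u, v, w, y, t}.
    At u: □q is false.
    At v: □q is false.
    At w: □q is false.
    At y: □q is false.
    At t: □q is false.
  So ◇□q is false at z.
Satisfying worlds: none.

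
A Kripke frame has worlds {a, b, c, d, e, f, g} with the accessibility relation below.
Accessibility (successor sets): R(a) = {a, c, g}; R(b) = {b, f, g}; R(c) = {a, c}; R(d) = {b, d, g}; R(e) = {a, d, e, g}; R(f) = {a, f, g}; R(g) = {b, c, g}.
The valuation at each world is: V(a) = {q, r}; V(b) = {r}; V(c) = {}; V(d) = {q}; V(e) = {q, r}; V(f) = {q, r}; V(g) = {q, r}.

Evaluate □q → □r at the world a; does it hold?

Yes

Recall that □ψ holds at a world iff ψ holds at every accessible world, and ◇ψ holds iff ψ holds at some accessible world.
At a: □q is false, □r is false, so □q → □r is true.
  At a: □q requires q at every successor {a, c, g}.
    q fails at c, so □q is false at a.
  At a: □r requires r at every successor {a, c, g}.
    r fails at c, so □r is false at a.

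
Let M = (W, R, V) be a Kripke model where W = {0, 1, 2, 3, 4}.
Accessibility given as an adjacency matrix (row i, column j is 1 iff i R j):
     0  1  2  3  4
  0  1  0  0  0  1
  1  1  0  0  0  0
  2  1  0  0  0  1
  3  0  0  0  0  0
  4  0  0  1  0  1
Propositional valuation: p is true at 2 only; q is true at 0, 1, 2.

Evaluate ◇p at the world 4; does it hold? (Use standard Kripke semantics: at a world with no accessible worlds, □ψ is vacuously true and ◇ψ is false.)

Recall that ◇ψ holds at a world iff ψ holds at some accessible world.
At 4: ◇p requires p at some successor in {2, 4}.
  p holds at 2, so ◇p is true at 4.

Yes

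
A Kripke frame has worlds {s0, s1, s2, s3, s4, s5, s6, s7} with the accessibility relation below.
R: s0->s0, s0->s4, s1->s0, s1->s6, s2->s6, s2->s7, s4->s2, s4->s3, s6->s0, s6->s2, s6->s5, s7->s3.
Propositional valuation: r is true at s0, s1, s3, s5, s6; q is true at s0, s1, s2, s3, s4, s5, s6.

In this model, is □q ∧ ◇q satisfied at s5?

Recall that □ψ holds at a world iff ψ holds at every accessible world, and ◇ψ holds iff ψ holds at some accessible world.
At s5: □q is true, ◇q is false, so □q ∧ ◇q is false.
  At s5: no accessible worlds, so □q holds vacuously.
  At s5: no accessible worlds, so ◇q is false.

No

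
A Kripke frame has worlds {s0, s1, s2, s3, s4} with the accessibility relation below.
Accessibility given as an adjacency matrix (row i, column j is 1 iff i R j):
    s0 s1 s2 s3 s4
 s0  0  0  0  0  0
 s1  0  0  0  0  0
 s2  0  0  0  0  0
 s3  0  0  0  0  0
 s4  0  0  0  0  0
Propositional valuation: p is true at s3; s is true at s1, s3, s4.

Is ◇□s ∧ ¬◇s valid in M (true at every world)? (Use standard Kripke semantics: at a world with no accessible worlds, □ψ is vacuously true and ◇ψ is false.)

Recall that □ψ holds at a world iff ψ holds at every accessible world, and ◇ψ holds iff ψ holds at some accessible world.
Let φ = ◇□s ∧ ¬◇s. Evaluate φ at each world:
  s0 (successors ∅): φ is false.
  s1 (successors ∅): φ is false.
  s2 (successors ∅): φ is false.
  s3 (successors ∅): φ is false.
  s4 (successors ∅): φ is false.
Detail at s0 (counterexample):
  At s0: ◇□s is false, ¬◇s is true, so ◇□s ∧ ¬◇s is false.
    At s0: no accessible worlds, so ◇□s is false.
    At s0: ◇s is false, so ¬◇s is true.
      At s0: no accessible worlds, so ◇s is false.

No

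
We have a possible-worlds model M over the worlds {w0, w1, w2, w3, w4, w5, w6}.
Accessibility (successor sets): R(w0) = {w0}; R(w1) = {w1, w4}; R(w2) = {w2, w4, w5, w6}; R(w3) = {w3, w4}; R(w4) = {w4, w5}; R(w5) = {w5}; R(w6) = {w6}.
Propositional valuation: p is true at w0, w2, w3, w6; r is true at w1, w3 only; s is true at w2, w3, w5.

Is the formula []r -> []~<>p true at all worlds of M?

Let φ = []r -> []~<>p. Evaluate φ at each world:
  w0 (successors {w0}): φ is true.
  w1 (successors {w1, w4}): φ is true.
  w2 (successors {w2, w4, w5, w6}): φ is true.
  w3 (successors {w3, w4}): φ is true.
  w4 (successors {w4, w5}): φ is true.
  w5 (successors {w5}): φ is true.
  w6 (successors {w6}): φ is true.
For instance, at w6:
  At w6: []r is false, []~<>p is false, so []r -> []~<>p is true.
    At w6: []r requires r at every successor {w6}.
      r fails at w6, so []r is false at w6.
    At w6: []~<>p requires ~<>p at every successor {w6}.
      ~<>p fails at w6, so []~<>p is false at w6.

Yes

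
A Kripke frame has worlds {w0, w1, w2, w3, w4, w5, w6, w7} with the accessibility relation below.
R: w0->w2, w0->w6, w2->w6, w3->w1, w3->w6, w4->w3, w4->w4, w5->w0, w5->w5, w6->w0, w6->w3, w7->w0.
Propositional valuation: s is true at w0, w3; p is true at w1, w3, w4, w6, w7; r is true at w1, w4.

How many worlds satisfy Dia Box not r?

6

Recall that Box ψ holds at a world iff ψ holds at every accessible world, and Dia ψ holds iff ψ holds at some accessible world.
Let φ = Dia Box not r. Evaluate φ at each world:
  w0 (successors {w2, w6}): φ is true.
  w1 (successors ∅): φ is false.
  w2 (successors {w6}): φ is true.
  w3 (successors {w1, w6}): φ is true.
  w4 (successors {w3, w4}): φ is false.
  w5 (successors {w0, w5}): φ is true.
  w6 (successors {w0, w3}): φ is true.
  w7 (successors {w0}): φ is true.
For instance, at w0:
  At w0: Dia Box not r requires Box not r at some successor in {w2, w6}.
    Box not r holds at w2, so Dia Box not r is true at w0.
      At w2: Box not r requires not r at every successor {w6}.
        At w6: not r is true.
      So Box not r is true at w2.
Satisfying worlds: {w0, w2, w3, w5, w6, w7}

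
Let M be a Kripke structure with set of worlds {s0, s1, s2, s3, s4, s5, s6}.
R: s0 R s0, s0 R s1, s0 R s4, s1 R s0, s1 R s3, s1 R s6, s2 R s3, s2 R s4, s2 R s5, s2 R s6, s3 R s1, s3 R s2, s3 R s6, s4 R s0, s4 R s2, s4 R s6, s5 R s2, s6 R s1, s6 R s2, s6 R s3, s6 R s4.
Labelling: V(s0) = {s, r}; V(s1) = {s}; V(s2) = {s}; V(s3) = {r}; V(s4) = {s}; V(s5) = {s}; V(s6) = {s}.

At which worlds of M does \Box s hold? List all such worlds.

Let φ = \Box s. Evaluate φ at each world:
  s0 (successors {s0, s1, s4}): φ is true.
  s1 (successors {s0, s3, s6}): φ is false.
  s2 (successors {s3, s4, s5, s6}): φ is false.
  s3 (successors {s1, s2, s6}): φ is true.
  s4 (successors {s0, s2, s6}): φ is true.
  s5 (successors {s2}): φ is true.
  s6 (successors {s1, s2, s3, s4}): φ is false.
For instance, at s4:
  At s4: \Box s requires s at every successor {s0, s2, s6}.
    At s0: s is true.
    At s2: s is true.
    At s6: s is true.
  So \Box s is true at s4.
Satisfying worlds: {s0, s3, s4, s5}

s0, s3, s4, s5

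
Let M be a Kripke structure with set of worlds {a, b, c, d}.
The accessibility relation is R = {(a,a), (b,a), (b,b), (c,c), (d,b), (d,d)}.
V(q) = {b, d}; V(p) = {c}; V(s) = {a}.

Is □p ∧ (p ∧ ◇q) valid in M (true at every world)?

No

Recall that □ψ holds at a world iff ψ holds at every accessible world, and ◇ψ holds iff ψ holds at some accessible world.
Let φ = □p ∧ (p ∧ ◇q). Evaluate φ at each world:
  a (successors {a}): φ is false.
  b (successors {a, b}): φ is false.
  c (successors {c}): φ is false.
  d (successors {b, d}): φ is false.
Detail at a (counterexample):
  At a: □p is false, p ∧ ◇q is false, so □p ∧ (p ∧ ◇q) is false.
    At a: □p requires p at every successor {a}.
      p fails at a, so □p is false at a.
    At a: p is false, ◇q is false, so p ∧ ◇q is false.
      At a: ◇q requires q at some successor in {a}.
        At a: q is false.
      So ◇q is false at a.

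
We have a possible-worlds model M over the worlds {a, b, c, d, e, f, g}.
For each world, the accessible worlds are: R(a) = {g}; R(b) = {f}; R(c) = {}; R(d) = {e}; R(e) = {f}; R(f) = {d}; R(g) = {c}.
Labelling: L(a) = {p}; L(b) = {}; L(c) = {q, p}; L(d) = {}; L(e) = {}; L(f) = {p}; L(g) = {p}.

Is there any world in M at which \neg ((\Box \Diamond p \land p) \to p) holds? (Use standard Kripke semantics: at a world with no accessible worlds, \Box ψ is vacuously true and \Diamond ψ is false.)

Recall that \Box ψ holds at a world iff ψ holds at every accessible world, and \Diamond ψ holds iff ψ holds at some accessible world.
Let φ = \neg ((\Box \Diamond p \land p) \to p). Evaluate φ at each world:
  a (successors {g}): φ is false.
  b (successors {f}): φ is false.
  c (successors ∅): φ is false.
  d (successors {e}): φ is false.
  e (successors {f}): φ is false.
  f (successors {d}): φ is false.
  g (successors {c}): φ is false.
For instance, at d:
  At d: (\Box \Diamond p \land p) \to p is true, so \neg ((\Box \Diamond p \land p) \to p) is false.
    At d: \Box \Diamond p \land p is false, p is false, so (\Box \Diamond p \land p) \to p is true.
      At d: \Box \Diamond p is true, p is false, so \Box \Diamond p \land p is false.

No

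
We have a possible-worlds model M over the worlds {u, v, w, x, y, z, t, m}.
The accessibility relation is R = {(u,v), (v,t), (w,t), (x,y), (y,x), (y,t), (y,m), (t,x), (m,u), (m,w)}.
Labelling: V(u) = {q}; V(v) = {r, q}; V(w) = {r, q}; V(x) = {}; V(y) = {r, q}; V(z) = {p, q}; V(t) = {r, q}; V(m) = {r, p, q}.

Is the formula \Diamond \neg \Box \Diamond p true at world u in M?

Yes

At u: \Diamond \neg \Box \Diamond p requires \neg \Box \Diamond p at some successor in {v}.
  \neg \Box \Diamond p holds at v, so \Diamond \neg \Box \Diamond p is true at u.
    At v: \Box \Diamond p is false, so \neg \Box \Diamond p is true.
      At v: \Box \Diamond p requires \Diamond p at every successor {t}.
        \Diamond p fails at t, so \Box \Diamond p is false at v.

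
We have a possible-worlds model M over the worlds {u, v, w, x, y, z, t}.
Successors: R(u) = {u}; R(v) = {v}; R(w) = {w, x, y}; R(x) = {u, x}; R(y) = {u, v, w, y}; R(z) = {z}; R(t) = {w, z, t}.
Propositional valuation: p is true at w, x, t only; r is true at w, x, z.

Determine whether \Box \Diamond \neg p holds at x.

Yes

At x: \Box \Diamond \neg p requires \Diamond \neg p at every successor {u, x}.
    At u: \Diamond \neg p requires \neg p at some successor in {u}.
      \neg p holds at u, so \Diamond \neg p is true at u.
    At x: \Diamond \neg p requires \neg p at some successor in {u, x}.
      \neg p holds at u, so \Diamond \neg p is true at x.
So \Box \Diamond \neg p is true at x.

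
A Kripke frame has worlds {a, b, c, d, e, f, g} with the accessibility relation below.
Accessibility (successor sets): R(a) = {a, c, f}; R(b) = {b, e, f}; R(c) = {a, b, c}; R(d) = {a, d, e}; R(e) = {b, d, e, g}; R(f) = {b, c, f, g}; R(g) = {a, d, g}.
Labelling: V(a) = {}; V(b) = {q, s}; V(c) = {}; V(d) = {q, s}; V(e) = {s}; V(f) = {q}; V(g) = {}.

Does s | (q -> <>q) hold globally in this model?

Let φ = s | (q -> <>q). Evaluate φ at each world:
  a (successors {a, c, f}): φ is true.
  b (successors {b, e, f}): φ is true.
  c (successors {a, b, c}): φ is true.
  d (successors {a, d, e}): φ is true.
  e (successors {b, d, e, g}): φ is true.
  f (successors {b, c, f, g}): φ is true.
  g (successors {a, d, g}): φ is true.
For instance, at b:
  At b: s is true, q -> <>q is true, so s | (q -> <>q) is true.
    At b: q is true, <>q is true, so q -> <>q is true.
      At b: <>q requires q at some successor in {b, e, f}.
        q holds at b, so <>q is true at b.

Yes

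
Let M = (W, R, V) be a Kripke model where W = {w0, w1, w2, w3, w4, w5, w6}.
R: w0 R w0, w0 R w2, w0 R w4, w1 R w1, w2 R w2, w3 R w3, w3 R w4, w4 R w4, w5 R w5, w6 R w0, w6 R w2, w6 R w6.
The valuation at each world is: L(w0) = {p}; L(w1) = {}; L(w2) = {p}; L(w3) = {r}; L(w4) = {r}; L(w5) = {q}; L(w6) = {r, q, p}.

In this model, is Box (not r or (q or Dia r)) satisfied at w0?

Recall that Box ψ holds at a world iff ψ holds at every accessible world, and Dia ψ holds iff ψ holds at some accessible world.
At w0: Box (not r or (q or Dia r)) requires not r or (q or Dia r) at every successor {w0, w2, w4}.
    At w0: not r is true, q or Dia r is true, so not r or (q or Dia r) is true.
      At w0: q is false, Dia r is true, so q or Dia r is true.
    At w2: not r is true, q or Dia r is false, so not r or (q or Dia r) is true.
      At w2: q is false, Dia r is false, so q or Dia r is false.
    At w4: not r is false, q or Dia r is true, so not r or (q or Dia r) is true.
      At w4: q is false, Dia r is true, so q or Dia r is true.
So Box (not r or (q or Dia r)) is true at w0.

Yes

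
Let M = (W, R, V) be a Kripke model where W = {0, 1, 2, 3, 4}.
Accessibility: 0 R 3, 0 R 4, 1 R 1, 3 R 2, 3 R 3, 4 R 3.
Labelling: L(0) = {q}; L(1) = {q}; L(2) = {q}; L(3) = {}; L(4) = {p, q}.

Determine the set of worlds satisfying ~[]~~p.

0, 1, 3, 4

Let φ = ~[]~~p. Evaluate φ at each world:
  0 (successors {3, 4}): φ is true.
  1 (successors {1}): φ is true.
  2 (successors ∅): φ is false.
  3 (successors {2, 3}): φ is true.
  4 (successors {3}): φ is true.
For instance, at 4:
  At 4: []~~p is false, so ~[]~~p is true.
    At 4: []~~p requires ~~p at every successor {3}.
      ~~p fails at 3, so []~~p is false at 4.
Satisfying worlds: {0, 1, 3, 4}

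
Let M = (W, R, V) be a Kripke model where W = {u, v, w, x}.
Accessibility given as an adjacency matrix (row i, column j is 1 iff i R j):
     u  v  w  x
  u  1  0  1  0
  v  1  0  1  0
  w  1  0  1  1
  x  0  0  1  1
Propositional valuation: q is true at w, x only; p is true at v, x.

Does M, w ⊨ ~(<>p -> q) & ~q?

No

At w: ~(<>p -> q) is false, ~q is false, so ~(<>p -> q) & ~q is false.
  At w: <>p -> q is true, so ~(<>p -> q) is false.
    At w: <>p is true, q is true, so <>p -> q is true.
      At w: <>p requires p at some successor in {u, w, x}.
        p holds at x, so <>p is true at w.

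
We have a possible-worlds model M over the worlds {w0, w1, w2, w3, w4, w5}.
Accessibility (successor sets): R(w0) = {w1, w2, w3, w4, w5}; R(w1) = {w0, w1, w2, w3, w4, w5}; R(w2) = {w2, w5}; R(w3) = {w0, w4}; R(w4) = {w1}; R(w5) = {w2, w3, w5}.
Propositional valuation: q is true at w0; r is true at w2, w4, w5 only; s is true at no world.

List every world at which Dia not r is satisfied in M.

w0, w1, w3, w4, w5

Let φ = Dia not r. Evaluate φ at each world:
  w0 (successors {w1, w2, w3, w4, w5}): φ is true.
  w1 (successors {w0, w1, w2, w3, w4, w5}): φ is true.
  w2 (successors {w2, w5}): φ is false.
  w3 (successors {w0, w4}): φ is true.
  w4 (successors {w1}): φ is true.
  w5 (successors {w2, w3, w5}): φ is true.
For instance, at w2:
  At w2: Dia not r requires not r at some successor in {w2, w5}.
    At w2: not r is false.
    At w5: not r is false.
  So Dia not r is false at w2.
Satisfying worlds: {w0, w1, w3, w4, w5}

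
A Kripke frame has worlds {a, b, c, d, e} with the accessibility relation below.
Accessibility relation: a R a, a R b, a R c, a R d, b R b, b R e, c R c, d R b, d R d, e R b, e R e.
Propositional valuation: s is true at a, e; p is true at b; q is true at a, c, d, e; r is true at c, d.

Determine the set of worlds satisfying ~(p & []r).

a, b, c, d, e

Let φ = ~(p & []r). Evaluate φ at each world:
  a (successors {a, b, c, d}): φ is true.
  b (successors {b, e}): φ is true.
  c (successors {c}): φ is true.
  d (successors {b, d}): φ is true.
  e (successors {b, e}): φ is true.
For instance, at c:
  At c: p & []r is false, so ~(p & []r) is true.
    At c: p is false, []r is true, so p & []r is false.
      At c: []r requires r at every successor {c}.
        At c: r is true.
      So []r is true at c.
Satisfying worlds: {a, b, c, d, e}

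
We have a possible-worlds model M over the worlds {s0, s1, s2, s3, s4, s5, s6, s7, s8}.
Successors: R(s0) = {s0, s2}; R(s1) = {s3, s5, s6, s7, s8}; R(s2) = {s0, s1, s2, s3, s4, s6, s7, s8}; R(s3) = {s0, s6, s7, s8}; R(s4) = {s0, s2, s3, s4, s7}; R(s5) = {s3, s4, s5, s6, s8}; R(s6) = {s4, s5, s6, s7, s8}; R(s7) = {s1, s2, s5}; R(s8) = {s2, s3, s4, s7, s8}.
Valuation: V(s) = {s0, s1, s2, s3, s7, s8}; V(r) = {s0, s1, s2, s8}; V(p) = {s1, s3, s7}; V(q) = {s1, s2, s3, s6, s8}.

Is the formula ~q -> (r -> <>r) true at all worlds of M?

Let φ = ~q -> (r -> <>r). Evaluate φ at each world:
  s0 (successors {s0, s2}): φ is true.
  s1 (successors {s3, s5, s6, s7, s8}): φ is true.
  s2 (successors {s0, s1, s2, s3, s4, s6, s7, s8}): φ is true.
  s3 (successors {s0, s6, s7, s8}): φ is true.
  s4 (successors {s0, s2, s3, s4, s7}): φ is true.
  s5 (successors {s3, s4, s5, s6, s8}): φ is true.
  s6 (successors {s4, s5, s6, s7, s8}): φ is true.
  s7 (successors {s1, s2, s5}): φ is true.
  s8 (successors {s2, s3, s4, s7, s8}): φ is true.
For instance, at s7:
  At s7: ~q is true, r -> <>r is true, so ~q -> (r -> <>r) is true.
    At s7: r is false, <>r is true, so r -> <>r is true.
      At s7: <>r requires r at some successor in {s1, s2, s5}.
        r holds at s1, so <>r is true at s7.

Yes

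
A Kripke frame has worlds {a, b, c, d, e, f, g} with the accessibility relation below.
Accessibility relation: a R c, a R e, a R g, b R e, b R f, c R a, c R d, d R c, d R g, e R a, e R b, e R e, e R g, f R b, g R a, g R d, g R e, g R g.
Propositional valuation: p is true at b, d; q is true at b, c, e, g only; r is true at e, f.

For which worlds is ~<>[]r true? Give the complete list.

a, b, c, d, g

Recall that []ψ holds at a world iff ψ holds at every accessible world, and <>ψ holds iff ψ holds at some accessible world.
Let φ = ~<>[]r. Evaluate φ at each world:
  a (successors {c, e, g}): φ is true.
  b (successors {e, f}): φ is true.
  c (successors {a, d}): φ is true.
  d (successors {c, g}): φ is true.
  e (successors {a, b, e, g}): φ is false.
  f (successors {b}): φ is false.
  g (successors {a, d, e, g}): φ is true.
For instance, at d:
  At d: <>[]r is false, so ~<>[]r is true.
    At d: <>[]r requires []r at some successor in {c, g}.
      At c: []r is false.
      At g: []r is false.
    So <>[]r is false at d.
Satisfying worlds: {a, b, c, d, g}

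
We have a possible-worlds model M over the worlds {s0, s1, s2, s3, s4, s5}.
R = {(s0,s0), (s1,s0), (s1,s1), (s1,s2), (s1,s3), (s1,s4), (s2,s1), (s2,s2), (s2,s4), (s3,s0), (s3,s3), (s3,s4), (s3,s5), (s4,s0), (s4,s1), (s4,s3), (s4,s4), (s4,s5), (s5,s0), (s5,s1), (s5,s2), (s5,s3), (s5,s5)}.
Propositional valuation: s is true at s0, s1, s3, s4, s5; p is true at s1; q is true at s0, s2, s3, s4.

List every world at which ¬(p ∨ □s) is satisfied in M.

s2, s5

Recall that □ψ holds at a world iff ψ holds at every accessible world, and ◇ψ holds iff ψ holds at some accessible world.
Let φ = ¬(p ∨ □s). Evaluate φ at each world:
  s0 (successors {s0}): φ is false.
  s1 (successors {s0, s1, s2, s3, s4}): φ is false.
  s2 (successors {s1, s2, s4}): φ is true.
  s3 (successors {s0, s3, s4, s5}): φ is false.
  s4 (successors {s0, s1, s3, s4, s5}): φ is false.
  s5 (successors {s0, s1, s2, s3, s5}): φ is true.
For instance, at s5:
  At s5: p ∨ □s is false, so ¬(p ∨ □s) is true.
    At s5: p is false, □s is false, so p ∨ □s is false.
      At s5: □s requires s at every successor {s0, s1, s2, s3, s5}.
        s fails at s2, so □s is false at s5.
Satisfying worlds: {s2, s5}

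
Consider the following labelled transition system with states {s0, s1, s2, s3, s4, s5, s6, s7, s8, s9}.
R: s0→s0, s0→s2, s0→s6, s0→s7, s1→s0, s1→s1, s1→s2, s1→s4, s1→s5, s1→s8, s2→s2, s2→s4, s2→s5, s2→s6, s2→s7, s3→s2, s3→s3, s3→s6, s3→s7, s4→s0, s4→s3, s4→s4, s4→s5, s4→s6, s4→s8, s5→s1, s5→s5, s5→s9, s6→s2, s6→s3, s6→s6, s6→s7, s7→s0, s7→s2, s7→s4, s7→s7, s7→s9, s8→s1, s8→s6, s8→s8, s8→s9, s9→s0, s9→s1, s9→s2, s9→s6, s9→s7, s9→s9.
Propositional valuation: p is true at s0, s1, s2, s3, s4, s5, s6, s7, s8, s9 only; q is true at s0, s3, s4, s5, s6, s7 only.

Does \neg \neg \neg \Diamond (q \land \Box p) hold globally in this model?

Let φ = \neg \neg \neg \Diamond (q \land \Box p). Evaluate φ at each world:
  s0 (successors {s0, s2, s6, s7}): φ is false.
  s1 (successors {s0, s1, s2, s4, s5, s8}): φ is false.
  s2 (successors {s2, s4, s5, s6, s7}): φ is false.
  s3 (successors {s2, s3, s6, s7}): φ is false.
  s4 (successors {s0, s3, s4, s5, s6, s8}): φ is false.
  s5 (successors {s1, s5, s9}): φ is false.
  s6 (successors {s2, s3, s6, s7}): φ is false.
  s7 (successors {s0, s2, s4, s7, s9}): φ is false.
  s8 (successors {s1, s6, s8, s9}): φ is false.
  s9 (successors {s0, s1, s2, s6, s7, s9}): φ is false.
Detail at s0 (counterexample):
  At s0: \neg \neg \Diamond (q \land \Box p) is true, so \neg \neg \neg \Diamond (q \land \Box p) is false.
    At s0: \neg \Diamond (q \land \Box p) is false, so \neg \neg \Diamond (q \land \Box p) is true.
      At s0: \Diamond (q \land \Box p) is true, so \neg \Diamond (q \land \Box p) is false.

No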